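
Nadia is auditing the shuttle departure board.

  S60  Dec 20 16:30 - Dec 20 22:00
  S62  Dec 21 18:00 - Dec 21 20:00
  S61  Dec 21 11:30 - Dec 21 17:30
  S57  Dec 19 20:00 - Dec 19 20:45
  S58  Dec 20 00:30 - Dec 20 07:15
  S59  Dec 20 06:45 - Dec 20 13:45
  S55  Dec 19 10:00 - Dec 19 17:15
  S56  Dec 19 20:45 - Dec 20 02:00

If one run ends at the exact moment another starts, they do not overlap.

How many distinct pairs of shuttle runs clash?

2

Sorted by start: S55, S57, S56, S58, S59, S60, S61, S62.
S57 starts after S55 ends — done with S55.
S56 starts exactly when S57 ends (back-to-back, no overlap) — done with S57.
S58 starts before S56 ends → S56 and S58 overlap.
S59 starts after S56 ends — done with S56.
S59 starts before S58 ends → S58 and S59 overlap.
S60 starts after S58 ends — done with S58.
S60 starts after S59 ends — done with S59.
S61 starts after S60 ends — done with S60.
S62 starts after S61 ends.
Overlapping pairs: S56 & S58, S58 & S59 — 2 in total.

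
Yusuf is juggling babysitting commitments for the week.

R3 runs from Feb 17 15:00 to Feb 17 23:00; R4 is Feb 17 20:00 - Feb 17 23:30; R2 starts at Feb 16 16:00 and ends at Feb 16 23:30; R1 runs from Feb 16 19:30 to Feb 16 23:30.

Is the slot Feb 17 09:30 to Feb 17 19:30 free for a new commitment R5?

No — it overlaps R3

R2: ends Feb 16 23:30 at or before R5 starts Feb 17 09:30 → clear.
R1: ends Feb 16 23:30 at or before R5 starts Feb 17 09:30 → clear.
R3: starts Feb 17 15:00 before R5 ends Feb 17 19:30, and ends Feb 17 23:00 after R5 starts Feb 17 09:30 → overlap.
R4: starts Feb 17 20:00 at or after R5 ends Feb 17 19:30 → clear.
R5 overlaps R3.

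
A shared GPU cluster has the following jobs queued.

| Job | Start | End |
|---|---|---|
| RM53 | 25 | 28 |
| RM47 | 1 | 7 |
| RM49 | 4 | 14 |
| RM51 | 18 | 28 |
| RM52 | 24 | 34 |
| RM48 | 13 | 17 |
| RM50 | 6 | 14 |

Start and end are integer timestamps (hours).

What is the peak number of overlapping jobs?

Sweep the timeline, counting +1 at each start and −1 at each end (ends before starts at a tie):
1 start RM47 → 1
4 start RM49 → 2
6 start RM50 → 3
7 end RM47 → 2
13 start RM48 → 3
14 end RM49 → 2
14 end RM50 → 1
17 end RM48 → 0
18 start RM51 → 1
24 start RM52 → 2
25 start RM53 → 3
28 end RM51 → 2
28 end RM53 → 1
34 end RM52 → 0
Peak is 3, at 6 (RM47, RM49, RM50).

3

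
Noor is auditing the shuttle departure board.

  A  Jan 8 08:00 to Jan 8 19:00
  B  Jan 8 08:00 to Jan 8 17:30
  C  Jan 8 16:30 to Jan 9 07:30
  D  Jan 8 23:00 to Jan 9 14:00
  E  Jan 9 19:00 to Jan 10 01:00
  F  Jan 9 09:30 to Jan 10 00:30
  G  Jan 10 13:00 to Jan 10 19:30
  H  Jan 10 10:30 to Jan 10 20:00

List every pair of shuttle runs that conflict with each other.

Check each pair: they overlap iff neither finishes before the other starts.
Sorted by start: A, B, C, D, F, E, H, G.
B starts before A ends → A and B overlap.
C starts before A ends → A and C overlap.
D starts after A ends; A is clear from here.
C starts before B ends → B and C overlap.
D starts after B ends; B is clear from here.
D starts before C ends → C and D overlap.
F starts after C ends; C is clear from here.
F starts before D ends → D and F overlap.
E starts after D ends; D is clear from here.
E starts before F ends → F and E overlap.
H starts after F ends; F is clear from here.
H starts after E ends; E is clear from here.
G starts before H ends → H and G overlap.

A & B, A & C, B & C, C & D, D & F, E & F, G & H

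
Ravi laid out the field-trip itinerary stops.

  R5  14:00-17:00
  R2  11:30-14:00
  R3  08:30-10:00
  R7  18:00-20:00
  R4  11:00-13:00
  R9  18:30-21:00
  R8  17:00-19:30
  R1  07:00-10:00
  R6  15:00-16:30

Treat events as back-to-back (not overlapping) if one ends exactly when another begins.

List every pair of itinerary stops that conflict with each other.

R1 & R3, R2 & R4, R5 & R6, R7 & R8, R7 & R9, R8 & R9

Sorted by start: R1, R3, R4, R2, R5, R6, R8, R7, R9.
R3 starts before R1 ends → R1 and R3 overlap.
R4 starts after R1 ends; R1 is clear from here.
R4 starts after R3 ends; R3 is clear from here.
R2 starts before R4 ends → R4 and R2 overlap.
R5 starts after R4 ends; R4 is clear from here.
R5 starts exactly when R2 ends (back-to-back, no overlap); R2 is clear from here.
R6 starts before R5 ends → R5 and R6 overlap.
R8 starts exactly when R5 ends (back-to-back, no overlap); R5 is clear from here.
R8 starts after R6 ends; R6 is clear from here.
R7 starts before R8 ends → R8 and R7 overlap.
R9 starts before R8 ends → R8 and R9 overlap.
R9 starts before R7 ends → R7 and R9 overlap.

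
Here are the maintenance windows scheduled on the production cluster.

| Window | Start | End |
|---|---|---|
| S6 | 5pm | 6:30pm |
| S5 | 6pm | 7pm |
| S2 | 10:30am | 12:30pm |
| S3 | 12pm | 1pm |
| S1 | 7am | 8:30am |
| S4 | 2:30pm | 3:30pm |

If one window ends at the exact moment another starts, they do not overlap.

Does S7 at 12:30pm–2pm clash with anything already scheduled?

S1: ends 8:30am at or before S7 starts 12:30pm → clear.
S2: ends 12:30pm at or before S7 starts 12:30pm → clear.
S3: starts 12pm before S7 ends 2pm, and ends 1pm after S7 starts 12:30pm → overlap.
S4: starts 2:30pm at or after S7 ends 2pm → clear.
S6: starts 5pm at or after S7 ends 2pm → clear.
S5: starts 6pm at or after S7 ends 2pm → clear.
S7 overlaps S3.

Yes — it overlaps S3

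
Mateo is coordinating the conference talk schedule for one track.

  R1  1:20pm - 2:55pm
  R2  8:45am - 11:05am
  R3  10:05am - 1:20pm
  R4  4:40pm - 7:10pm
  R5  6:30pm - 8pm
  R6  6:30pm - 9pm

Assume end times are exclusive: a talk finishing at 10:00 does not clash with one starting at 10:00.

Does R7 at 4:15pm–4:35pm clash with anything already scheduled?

R2: ends 11:05am at or before R7 starts 4:15pm → clear.
R3: ends 1:20pm at or before R7 starts 4:15pm → clear.
R1: ends 2:55pm at or before R7 starts 4:15pm → clear.
R4: starts 4:40pm at or after R7 ends 4:35pm → clear.
R5: starts 6:30pm at or after R7 ends 4:35pm → clear.
R6: starts 6:30pm at or after R7 ends 4:35pm → clear.

No — it doesn't clash with anything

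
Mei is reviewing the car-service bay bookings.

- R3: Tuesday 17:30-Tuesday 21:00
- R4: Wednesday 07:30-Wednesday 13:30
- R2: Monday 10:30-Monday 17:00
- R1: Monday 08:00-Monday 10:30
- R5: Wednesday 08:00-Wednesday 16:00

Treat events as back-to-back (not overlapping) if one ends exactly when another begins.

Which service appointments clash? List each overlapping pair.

R4 & R5

Two intervals overlap when each starts before the other ends.
Sorted by start: R1, R2, R3, R4, R5.
R2 starts exactly when R1 ends (back-to-back, no overlap), so nothing later overlaps R1 either.
R3 starts after R2 ends, so nothing later overlaps R2 either.
R4 starts after R3 ends, so nothing later overlaps R3 either.
R5 starts before R4 ends → R4 and R5 overlap.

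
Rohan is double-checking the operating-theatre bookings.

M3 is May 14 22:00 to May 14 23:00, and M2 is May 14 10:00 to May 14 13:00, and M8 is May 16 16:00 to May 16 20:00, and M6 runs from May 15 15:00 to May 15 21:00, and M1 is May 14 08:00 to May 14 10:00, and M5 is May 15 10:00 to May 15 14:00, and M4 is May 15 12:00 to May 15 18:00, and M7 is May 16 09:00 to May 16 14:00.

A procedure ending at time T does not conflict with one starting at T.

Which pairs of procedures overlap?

M4 & M5, M4 & M6

Check each pair: they overlap iff neither finishes before the other starts.
Sorted by start: M1, M2, M3, M5, M4, M6, M7, M8.
M2 starts exactly when M1 ends (back-to-back, no overlap), so nothing later overlaps M1 either.
M3 starts after M2 ends, so nothing later overlaps M2 either.
M5 starts after M3 ends, so nothing later overlaps M3 either.
M4 starts before M5 ends → M5 and M4 overlap.
M6 starts after M5 ends, so nothing later overlaps M5 either.
M6 starts before M4 ends → M4 and M6 overlap.
M7 starts after M4 ends, so nothing later overlaps M4 either.
M7 starts after M6 ends, so nothing later overlaps M6 either.
M8 starts after M7 ends.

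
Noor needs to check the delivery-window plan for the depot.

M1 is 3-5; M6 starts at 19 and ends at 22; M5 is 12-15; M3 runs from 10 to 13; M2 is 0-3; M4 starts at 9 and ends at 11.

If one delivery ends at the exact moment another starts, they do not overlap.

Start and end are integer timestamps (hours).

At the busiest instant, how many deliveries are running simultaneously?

Sort all start/end points and keep a running count:
0 start M2 → 1
3 end M2 → 0
3 start M1 → 1
5 end M1 → 0
9 start M4 → 1
10 start M3 → 2
11 end M4 → 1
12 start M5 → 2
13 end M3 → 1
15 end M5 → 0
19 start M6 → 1
22 end M6 → 0
Peak is 2, at 10 (M3, M4).

2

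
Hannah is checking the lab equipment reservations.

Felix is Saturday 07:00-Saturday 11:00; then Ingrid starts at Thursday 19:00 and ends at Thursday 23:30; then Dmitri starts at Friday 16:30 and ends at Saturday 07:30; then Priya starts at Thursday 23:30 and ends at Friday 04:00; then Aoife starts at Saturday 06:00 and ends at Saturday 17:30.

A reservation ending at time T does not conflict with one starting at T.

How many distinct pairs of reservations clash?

3

Sorted by start: Ingrid, Priya, Dmitri, Aoife, Felix.
Priya starts exactly when Ingrid ends (back-to-back, no overlap) — done with Ingrid.
Dmitri starts after Priya ends — done with Priya.
Aoife starts before Dmitri ends → Dmitri and Aoife overlap.
Felix starts before Dmitri ends → Dmitri and Felix overlap.
Felix starts before Aoife ends → Aoife and Felix overlap.
Overlapping pairs: Aoife & Dmitri, Aoife & Felix, Dmitri & Felix — 3 in total.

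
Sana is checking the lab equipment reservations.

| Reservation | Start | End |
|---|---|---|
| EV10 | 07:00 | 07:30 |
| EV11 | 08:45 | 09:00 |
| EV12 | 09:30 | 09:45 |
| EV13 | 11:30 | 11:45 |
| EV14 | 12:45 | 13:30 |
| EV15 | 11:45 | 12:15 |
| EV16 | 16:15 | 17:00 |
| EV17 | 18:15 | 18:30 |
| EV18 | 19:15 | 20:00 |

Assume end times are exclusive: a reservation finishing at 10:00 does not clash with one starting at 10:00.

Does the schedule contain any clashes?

No

Sorted by start: EV10, EV11, EV12, EV13, EV15, EV14, EV16, EV17, EV18.
EV11 starts after EV10 ends — done with EV10.
EV12 starts after EV11 ends — done with EV11.
EV13 starts after EV12 ends — done with EV12.
EV15 starts exactly when EV13 ends (back-to-back, no overlap) — done with EV13.
EV14 starts after EV15 ends — done with EV15.
EV16 starts after EV14 ends — done with EV14.
EV17 starts after EV16 ends — done with EV16.
EV18 starts after EV17 ends.
Every pair is clear; the schedule has no overlaps.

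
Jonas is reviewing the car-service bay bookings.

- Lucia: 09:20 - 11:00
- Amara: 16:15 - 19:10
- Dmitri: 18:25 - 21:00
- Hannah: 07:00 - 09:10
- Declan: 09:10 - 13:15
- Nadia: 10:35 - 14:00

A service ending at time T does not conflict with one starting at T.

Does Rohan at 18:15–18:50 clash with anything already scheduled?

Yes — it overlaps Amara, Dmitri

Hannah: ends 09:10 at or before Rohan starts 18:15 → clear.
Declan: ends 13:15 at or before Rohan starts 18:15 → clear.
Lucia: ends 11:00 at or before Rohan starts 18:15 → clear.
Nadia: ends 14:00 at or before Rohan starts 18:15 → clear.
Amara: starts 16:15 before Rohan ends 18:50, and ends 19:10 after Rohan starts 18:15 → overlap.
Dmitri: starts 18:25 before Rohan ends 18:50, and ends 21:00 after Rohan starts 18:15 → overlap.
Rohan overlaps Amara, Dmitri.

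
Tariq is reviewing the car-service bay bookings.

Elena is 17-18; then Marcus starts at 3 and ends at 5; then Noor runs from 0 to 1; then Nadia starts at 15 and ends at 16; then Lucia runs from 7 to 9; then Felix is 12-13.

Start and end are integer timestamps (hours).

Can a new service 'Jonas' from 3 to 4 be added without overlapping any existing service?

No — it overlaps Marcus

Noor: ends 1 at or before Jonas starts 3 → clear.
Marcus: starts 3 before Jonas ends 4, and ends 5 after Jonas starts 3 → overlap.
Lucia: starts 7 at or after Jonas ends 4 → clear.
Felix: starts 12 at or after Jonas ends 4 → clear.
Nadia: starts 15 at or after Jonas ends 4 → clear.
Elena: starts 17 at or after Jonas ends 4 → clear.
Jonas overlaps Marcus.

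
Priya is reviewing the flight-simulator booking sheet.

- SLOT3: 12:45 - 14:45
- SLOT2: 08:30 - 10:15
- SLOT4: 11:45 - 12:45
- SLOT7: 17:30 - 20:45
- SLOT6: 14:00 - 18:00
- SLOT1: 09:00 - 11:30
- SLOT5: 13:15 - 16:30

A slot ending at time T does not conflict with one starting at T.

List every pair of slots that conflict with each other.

SLOT1 & SLOT2, SLOT3 & SLOT5, SLOT3 & SLOT6, SLOT5 & SLOT6, SLOT6 & SLOT7

Check each pair: they overlap iff neither finishes before the other starts.
Sorted by start: SLOT2, SLOT1, SLOT4, SLOT3, SLOT5, SLOT6, SLOT7.
SLOT1 starts before SLOT2 ends → SLOT2 and SLOT1 overlap.
SLOT4 starts after SLOT2 ends — done with SLOT2.
SLOT4 starts after SLOT1 ends — done with SLOT1.
SLOT3 starts exactly when SLOT4 ends (back-to-back, no overlap) — done with SLOT4.
SLOT5 starts before SLOT3 ends → SLOT3 and SLOT5 overlap.
SLOT6 starts before SLOT3 ends → SLOT3 and SLOT6 overlap.
SLOT7 starts after SLOT3 ends.
SLOT6 starts before SLOT5 ends → SLOT5 and SLOT6 overlap.
SLOT7 starts after SLOT5 ends.
SLOT7 starts before SLOT6 ends → SLOT6 and SLOT7 overlap.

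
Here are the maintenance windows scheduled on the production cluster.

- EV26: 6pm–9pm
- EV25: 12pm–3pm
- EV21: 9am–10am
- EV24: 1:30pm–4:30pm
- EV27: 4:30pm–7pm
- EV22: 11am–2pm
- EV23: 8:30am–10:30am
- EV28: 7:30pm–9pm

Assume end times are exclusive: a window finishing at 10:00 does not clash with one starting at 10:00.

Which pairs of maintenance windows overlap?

EV21 & EV23, EV22 & EV24, EV22 & EV25, EV24 & EV25, EV26 & EV27, EV26 & EV28

Sorted by start: EV23, EV21, EV22, EV25, EV24, EV27, EV26, EV28.
EV21 starts before EV23 ends → EV23 and EV21 overlap.
EV22 starts after EV23 ends, so nothing later overlaps EV23 either.
EV22 starts after EV21 ends, so nothing later overlaps EV21 either.
EV25 starts before EV22 ends → EV22 and EV25 overlap.
EV24 starts before EV22 ends → EV22 and EV24 overlap.
EV27 starts after EV22 ends, so nothing later overlaps EV22 either.
EV24 starts before EV25 ends → EV25 and EV24 overlap.
EV27 starts after EV25 ends, so nothing later overlaps EV25 either.
EV27 starts exactly when EV24 ends (back-to-back, no overlap), so nothing later overlaps EV24 either.
EV26 starts before EV27 ends → EV27 and EV26 overlap.
EV28 starts after EV27 ends.
EV28 starts before EV26 ends → EV26 and EV28 overlap.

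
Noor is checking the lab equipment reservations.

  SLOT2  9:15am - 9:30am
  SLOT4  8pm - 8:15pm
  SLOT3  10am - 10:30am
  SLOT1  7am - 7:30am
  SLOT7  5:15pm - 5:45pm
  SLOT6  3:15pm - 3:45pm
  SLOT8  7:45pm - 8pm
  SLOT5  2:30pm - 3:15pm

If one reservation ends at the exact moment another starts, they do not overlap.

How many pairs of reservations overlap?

0

Sorted by start: SLOT1, SLOT2, SLOT3, SLOT5, SLOT6, SLOT7, SLOT8, SLOT4.
SLOT2 starts after SLOT1 ends, so nothing later overlaps SLOT1 either.
SLOT3 starts after SLOT2 ends, so nothing later overlaps SLOT2 either.
SLOT5 starts after SLOT3 ends, so nothing later overlaps SLOT3 either.
SLOT6 starts exactly when SLOT5 ends (back-to-back, no overlap), so nothing later overlaps SLOT5 either.
SLOT7 starts after SLOT6 ends, so nothing later overlaps SLOT6 either.
SLOT8 starts after SLOT7 ends, so nothing later overlaps SLOT7 either.
SLOT4 starts exactly when SLOT8 ends (back-to-back, no overlap).
No pair overlaps.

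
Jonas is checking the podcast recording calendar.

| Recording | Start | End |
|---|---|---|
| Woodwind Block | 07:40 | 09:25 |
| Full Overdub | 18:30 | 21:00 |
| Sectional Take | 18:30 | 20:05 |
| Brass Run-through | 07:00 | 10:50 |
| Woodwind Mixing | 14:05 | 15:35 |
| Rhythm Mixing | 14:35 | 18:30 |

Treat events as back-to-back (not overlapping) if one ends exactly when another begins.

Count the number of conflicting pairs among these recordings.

3

Sorted by start: Brass Run-through, Woodwind Block, Woodwind Mixing, Rhythm Mixing, Sectional Take, Full Overdub.
Woodwind Block starts before Brass Run-through ends → Brass Run-through and Woodwind Block overlap.
Woodwind Mixing starts after Brass Run-through ends, so Brass Run-through has no further overlaps.
Woodwind Mixing starts after Woodwind Block ends, so Woodwind Block has no further overlaps.
Rhythm Mixing starts before Woodwind Mixing ends → Woodwind Mixing and Rhythm Mixing overlap.
Sectional Take starts after Woodwind Mixing ends, so Woodwind Mixing has no further overlaps.
Sectional Take starts exactly when Rhythm Mixing ends (back-to-back, no overlap), so Rhythm Mixing has no further overlaps.
Full Overdub starts before Sectional Take ends → Sectional Take and Full Overdub overlap.
Overlapping pairs: Brass Run-through & Woodwind Block, Full Overdub & Sectional Take, Rhythm Mixing & Woodwind Mixing — 3 in total.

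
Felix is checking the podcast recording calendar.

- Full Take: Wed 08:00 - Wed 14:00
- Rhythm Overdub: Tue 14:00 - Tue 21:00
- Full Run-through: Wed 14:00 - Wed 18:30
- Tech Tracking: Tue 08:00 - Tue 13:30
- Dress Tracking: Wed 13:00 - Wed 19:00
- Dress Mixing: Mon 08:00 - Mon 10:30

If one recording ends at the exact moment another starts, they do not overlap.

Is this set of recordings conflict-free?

Check each pair: they overlap iff neither finishes before the other starts.
Sorted by start: Dress Mixing, Tech Tracking, Rhythm Overdub, Full Take, Dress Tracking, Full Run-through.
Tech Tracking starts after Dress Mixing ends; Dress Mixing is clear from here.
Rhythm Overdub starts after Tech Tracking ends; Tech Tracking is clear from here.
Full Take starts after Rhythm Overdub ends; Rhythm Overdub is clear from here.
Dress Tracking starts before Full Take ends → Full Take and Dress Tracking overlap.
That's a conflict, so the schedule is not conflict-free.

No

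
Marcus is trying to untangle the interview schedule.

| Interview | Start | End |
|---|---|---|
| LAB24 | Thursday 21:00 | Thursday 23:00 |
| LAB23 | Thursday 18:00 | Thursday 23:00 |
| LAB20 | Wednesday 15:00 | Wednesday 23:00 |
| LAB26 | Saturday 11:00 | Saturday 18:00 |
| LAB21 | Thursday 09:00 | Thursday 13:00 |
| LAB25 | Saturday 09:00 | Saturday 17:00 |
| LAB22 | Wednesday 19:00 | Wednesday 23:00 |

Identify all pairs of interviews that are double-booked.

LAB20 & LAB22, LAB23 & LAB24, LAB25 & LAB26

Check each pair: they overlap iff neither finishes before the other starts.
Sorted by start: LAB20, LAB22, LAB21, LAB23, LAB24, LAB25, LAB26.
LAB22 starts before LAB20 ends → LAB20 and LAB22 overlap.
LAB21 starts after LAB20 ends, so LAB20 has no further overlaps.
LAB21 starts after LAB22 ends, so LAB22 has no further overlaps.
LAB23 starts after LAB21 ends, so LAB21 has no further overlaps.
LAB24 starts before LAB23 ends → LAB23 and LAB24 overlap.
LAB25 starts after LAB23 ends, so LAB23 has no further overlaps.
LAB25 starts after LAB24 ends, so LAB24 has no further overlaps.
LAB26 starts before LAB25 ends → LAB25 and LAB26 overlap.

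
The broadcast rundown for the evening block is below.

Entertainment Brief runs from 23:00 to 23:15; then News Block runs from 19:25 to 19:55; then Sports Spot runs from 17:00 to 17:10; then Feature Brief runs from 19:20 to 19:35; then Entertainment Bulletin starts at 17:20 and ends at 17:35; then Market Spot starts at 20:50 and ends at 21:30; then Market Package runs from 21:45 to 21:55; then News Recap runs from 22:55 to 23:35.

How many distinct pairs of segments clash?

2

Two intervals overlap when each starts before the other ends.
Sorted by start: Sports Spot, Entertainment Bulletin, Feature Brief, News Block, Market Spot, Market Package, News Recap, Entertainment Brief.
Entertainment Bulletin starts after Sports Spot ends; Sports Spot is clear from here.
Feature Brief starts after Entertainment Bulletin ends; Entertainment Bulletin is clear from here.
News Block starts before Feature Brief ends → Feature Brief and News Block overlap.
Market Spot starts after Feature Brief ends; Feature Brief is clear from here.
Market Spot starts after News Block ends; News Block is clear from here.
Market Package starts after Market Spot ends; Market Spot is clear from here.
News Recap starts after Market Package ends; Market Package is clear from here.
Entertainment Brief starts before News Recap ends → News Recap and Entertainment Brief overlap.
Overlapping pairs: Entertainment Brief & News Recap, Feature Brief & News Block — 2 in total.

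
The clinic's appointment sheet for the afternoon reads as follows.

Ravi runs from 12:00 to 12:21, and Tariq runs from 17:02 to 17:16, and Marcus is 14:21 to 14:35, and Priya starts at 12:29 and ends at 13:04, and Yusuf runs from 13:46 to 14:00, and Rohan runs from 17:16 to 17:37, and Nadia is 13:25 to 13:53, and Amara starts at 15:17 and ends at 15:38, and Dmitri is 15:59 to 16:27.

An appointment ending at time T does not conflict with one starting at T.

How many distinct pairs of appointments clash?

Sorted by start: Ravi, Priya, Nadia, Yusuf, Marcus, Amara, Dmitri, Tariq, Rohan.
Priya starts after Ravi ends — done with Ravi.
Nadia starts after Priya ends — done with Priya.
Yusuf starts before Nadia ends → Nadia and Yusuf overlap.
Marcus starts after Nadia ends — done with Nadia.
Marcus starts after Yusuf ends — done with Yusuf.
Amara starts after Marcus ends — done with Marcus.
Dmitri starts after Amara ends — done with Amara.
Tariq starts after Dmitri ends — done with Dmitri.
Rohan starts exactly when Tariq ends (back-to-back, no overlap).
Overlapping pairs: Nadia & Yusuf — 1 in total.

1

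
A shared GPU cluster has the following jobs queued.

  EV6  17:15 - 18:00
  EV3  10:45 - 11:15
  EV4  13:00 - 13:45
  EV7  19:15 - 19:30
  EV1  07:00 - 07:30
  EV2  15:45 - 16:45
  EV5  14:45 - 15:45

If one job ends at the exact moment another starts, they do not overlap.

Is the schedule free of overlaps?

Sorted by start: EV1, EV3, EV4, EV5, EV2, EV6, EV7.
EV3 starts after EV1 ends; EV1 is clear from here.
EV4 starts after EV3 ends; EV3 is clear from here.
EV5 starts after EV4 ends; EV4 is clear from here.
EV2 starts exactly when EV5 ends (back-to-back, no overlap); EV5 is clear from here.
EV6 starts after EV2 ends; EV2 is clear from here.
EV7 starts after EV6 ends.
Every pair is clear; the schedule has no overlaps.

Yes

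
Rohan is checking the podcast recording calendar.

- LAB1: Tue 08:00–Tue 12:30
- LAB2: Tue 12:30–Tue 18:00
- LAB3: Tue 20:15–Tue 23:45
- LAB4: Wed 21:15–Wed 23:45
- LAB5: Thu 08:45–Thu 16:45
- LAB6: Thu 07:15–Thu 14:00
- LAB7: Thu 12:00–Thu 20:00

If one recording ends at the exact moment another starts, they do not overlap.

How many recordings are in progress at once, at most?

Sort all start/end points and keep a running count:
Tue 08:00 start LAB1 → 1
Tue 12:30 end LAB1 → 0
Tue 12:30 start LAB2 → 1
Tue 18:00 end LAB2 → 0
Tue 20:15 start LAB3 → 1
Tue 23:45 end LAB3 → 0
Wed 21:15 start LAB4 → 1
Wed 23:45 end LAB4 → 0
Thu 07:15 start LAB6 → 1
Thu 08:45 start LAB5 → 2
Thu 12:00 start LAB7 → 3
Thu 14:00 end LAB6 → 2
Thu 16:45 end LAB5 → 1
Thu 20:00 end LAB7 → 0
Peak is 3, at Thu 12:00 (LAB5, LAB6, LAB7).

3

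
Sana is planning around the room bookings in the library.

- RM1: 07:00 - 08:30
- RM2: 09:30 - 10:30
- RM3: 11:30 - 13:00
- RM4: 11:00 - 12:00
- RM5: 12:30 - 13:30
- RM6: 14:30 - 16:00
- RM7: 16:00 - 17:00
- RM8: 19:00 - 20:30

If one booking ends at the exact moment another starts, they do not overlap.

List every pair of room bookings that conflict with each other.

Sorted by start: RM1, RM2, RM4, RM3, RM5, RM6, RM7, RM8.
RM2 starts after RM1 ends; RM1 is clear from here.
RM4 starts after RM2 ends; RM2 is clear from here.
RM3 starts before RM4 ends → RM4 and RM3 overlap.
RM5 starts after RM4 ends; RM4 is clear from here.
RM5 starts before RM3 ends → RM3 and RM5 overlap.
RM6 starts after RM3 ends; RM3 is clear from here.
RM6 starts after RM5 ends; RM5 is clear from here.
RM7 starts exactly when RM6 ends (back-to-back, no overlap); RM6 is clear from here.
RM8 starts after RM7 ends.

RM3 & RM4, RM3 & RM5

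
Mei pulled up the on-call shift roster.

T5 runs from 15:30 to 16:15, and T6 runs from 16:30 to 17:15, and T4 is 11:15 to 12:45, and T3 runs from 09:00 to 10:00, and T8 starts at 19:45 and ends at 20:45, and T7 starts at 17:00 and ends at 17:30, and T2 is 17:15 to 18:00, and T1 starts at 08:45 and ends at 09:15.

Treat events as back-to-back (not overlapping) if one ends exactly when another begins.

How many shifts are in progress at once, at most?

2

Sweep the timeline, counting +1 at each start and −1 at each end (ends before starts at a tie):
08:45 start T1 → 1
09:00 start T3 → 2
09:15 end T1 → 1
10:00 end T3 → 0
11:15 start T4 → 1
12:45 end T4 → 0
15:30 start T5 → 1
16:15 end T5 → 0
16:30 start T6 → 1
17:00 start T7 → 2
17:15 end T6 → 1
17:15 start T2 → 2
17:30 end T7 → 1
18:00 end T2 → 0
19:45 start T8 → 1
20:45 end T8 → 0
Peak is 2, at 09:00 (T1, T3).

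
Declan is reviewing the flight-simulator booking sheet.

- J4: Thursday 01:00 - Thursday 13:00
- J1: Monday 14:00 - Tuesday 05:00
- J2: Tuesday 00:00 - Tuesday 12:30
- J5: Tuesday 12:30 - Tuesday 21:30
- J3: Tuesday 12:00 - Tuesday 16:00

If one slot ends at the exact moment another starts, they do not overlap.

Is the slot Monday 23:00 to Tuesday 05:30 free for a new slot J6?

J1: starts Monday 14:00 before J6 ends Tuesday 05:30, and ends Tuesday 05:00 after J6 starts Monday 23:00 → overlap.
J2: starts Tuesday 00:00 before J6 ends Tuesday 05:30, and ends Tuesday 12:30 after J6 starts Monday 23:00 → overlap.
J3: starts Tuesday 12:00 at or after J6 ends Tuesday 05:30 → clear.
J5: starts Tuesday 12:30 at or after J6 ends Tuesday 05:30 → clear.
J4: starts Thursday 01:00 at or after J6 ends Tuesday 05:30 → clear.
J6 overlaps J1, J2.

No — it overlaps J1, J2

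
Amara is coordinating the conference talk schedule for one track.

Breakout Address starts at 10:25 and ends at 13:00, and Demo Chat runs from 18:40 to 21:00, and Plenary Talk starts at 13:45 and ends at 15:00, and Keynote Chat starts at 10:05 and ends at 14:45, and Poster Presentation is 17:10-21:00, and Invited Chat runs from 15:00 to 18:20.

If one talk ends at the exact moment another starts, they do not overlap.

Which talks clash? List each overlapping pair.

Breakout Address & Keynote Chat, Demo Chat & Poster Presentation, Invited Chat & Poster Presentation, Keynote Chat & Plenary Talk

Sorted by start: Keynote Chat, Breakout Address, Plenary Talk, Invited Chat, Poster Presentation, Demo Chat.
Breakout Address starts before Keynote Chat ends → Keynote Chat and Breakout Address overlap.
Plenary Talk starts before Keynote Chat ends → Keynote Chat and Plenary Talk overlap.
Invited Chat starts after Keynote Chat ends, so nothing later overlaps Keynote Chat either.
Plenary Talk starts after Breakout Address ends, so nothing later overlaps Breakout Address either.
Invited Chat starts exactly when Plenary Talk ends (back-to-back, no overlap), so nothing later overlaps Plenary Talk either.
Poster Presentation starts before Invited Chat ends → Invited Chat and Poster Presentation overlap.
Demo Chat starts after Invited Chat ends.
Demo Chat starts before Poster Presentation ends → Poster Presentation and Demo Chat overlap.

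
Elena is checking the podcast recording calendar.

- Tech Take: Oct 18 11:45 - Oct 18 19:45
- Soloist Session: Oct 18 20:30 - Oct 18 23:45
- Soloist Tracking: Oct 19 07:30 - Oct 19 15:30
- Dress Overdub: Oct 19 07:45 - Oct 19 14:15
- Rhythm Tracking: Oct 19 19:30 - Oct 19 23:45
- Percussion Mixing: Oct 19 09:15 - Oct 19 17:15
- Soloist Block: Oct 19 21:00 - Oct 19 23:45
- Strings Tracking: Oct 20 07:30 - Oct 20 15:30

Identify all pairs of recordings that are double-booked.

Dress Overdub & Percussion Mixing, Dress Overdub & Soloist Tracking, Percussion Mixing & Soloist Tracking, Rhythm Tracking & Soloist Block

Sorted by start: Tech Take, Soloist Session, Soloist Tracking, Dress Overdub, Percussion Mixing, Rhythm Tracking, Soloist Block, Strings Tracking.
Soloist Session starts after Tech Take ends; Tech Take is clear from here.
Soloist Tracking starts after Soloist Session ends; Soloist Session is clear from here.
Dress Overdub starts before Soloist Tracking ends → Soloist Tracking and Dress Overdub overlap.
Percussion Mixing starts before Soloist Tracking ends → Soloist Tracking and Percussion Mixing overlap.
Rhythm Tracking starts after Soloist Tracking ends; Soloist Tracking is clear from here.
Percussion Mixing starts before Dress Overdub ends → Dress Overdub and Percussion Mixing overlap.
Rhythm Tracking starts after Dress Overdub ends; Dress Overdub is clear from here.
Rhythm Tracking starts after Percussion Mixing ends; Percussion Mixing is clear from here.
Soloist Block starts before Rhythm Tracking ends → Rhythm Tracking and Soloist Block overlap.
Strings Tracking starts after Rhythm Tracking ends.
Strings Tracking starts after Soloist Block ends.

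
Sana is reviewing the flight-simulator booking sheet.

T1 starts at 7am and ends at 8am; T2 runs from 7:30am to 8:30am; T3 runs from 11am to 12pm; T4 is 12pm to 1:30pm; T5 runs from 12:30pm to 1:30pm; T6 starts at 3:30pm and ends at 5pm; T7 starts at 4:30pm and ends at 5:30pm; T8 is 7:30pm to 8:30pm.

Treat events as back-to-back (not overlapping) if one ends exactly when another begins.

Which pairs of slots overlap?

Check each pair: they overlap iff neither finishes before the other starts.
Sorted by start: T1, T2, T3, T4, T5, T6, T7, T8.
T2 starts before T1 ends → T1 and T2 overlap.
T3 starts after T1 ends, so T1 has no further overlaps.
T3 starts after T2 ends, so T2 has no further overlaps.
T4 starts exactly when T3 ends (back-to-back, no overlap), so T3 has no further overlaps.
T5 starts before T4 ends → T4 and T5 overlap.
T6 starts after T4 ends, so T4 has no further overlaps.
T6 starts after T5 ends, so T5 has no further overlaps.
T7 starts before T6 ends → T6 and T7 overlap.
T8 starts after T6 ends.
T8 starts after T7 ends.

T1 & T2, T4 & T5, T6 & T7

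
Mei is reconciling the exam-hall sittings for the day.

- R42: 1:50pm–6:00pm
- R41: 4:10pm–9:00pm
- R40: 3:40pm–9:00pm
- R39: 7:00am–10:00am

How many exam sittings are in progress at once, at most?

Sweep the timeline, counting +1 at each start and −1 at each end (ends before starts at a tie):
7:00am start R39 → 1
10:00am end R39 → 0
1:50pm start R42 → 1
3:40pm start R40 → 2
4:10pm start R41 → 3
6:00pm end R42 → 2
9:00pm end R40 → 1
9:00pm end R41 → 0
Peak is 3, at 4:10pm (R40, R41, R42).

3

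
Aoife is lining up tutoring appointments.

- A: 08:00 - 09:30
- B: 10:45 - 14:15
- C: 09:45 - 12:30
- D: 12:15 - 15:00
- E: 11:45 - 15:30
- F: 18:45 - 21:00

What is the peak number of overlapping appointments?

4

Sweep the timeline, counting +1 at each start and −1 at each end (ends before starts at a tie):
08:00 start A → 1
09:30 end A → 0
09:45 start C → 1
10:45 start B → 2
11:45 start E → 3
12:15 start D → 4
12:30 end C → 3
14:15 end B → 2
15:00 end D → 1
15:30 end E → 0
18:45 start F → 1
21:00 end F → 0
Peak is 4, at 12:15 (B, C, D, E).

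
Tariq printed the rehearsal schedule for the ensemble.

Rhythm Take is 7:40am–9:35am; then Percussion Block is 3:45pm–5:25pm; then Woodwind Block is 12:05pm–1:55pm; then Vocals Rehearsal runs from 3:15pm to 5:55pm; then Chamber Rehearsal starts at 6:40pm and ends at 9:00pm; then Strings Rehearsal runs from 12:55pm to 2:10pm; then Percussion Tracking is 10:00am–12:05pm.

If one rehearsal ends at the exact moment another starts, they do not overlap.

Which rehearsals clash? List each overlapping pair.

Percussion Block & Vocals Rehearsal, Strings Rehearsal & Woodwind Block

Sorted by start: Rhythm Take, Percussion Tracking, Woodwind Block, Strings Rehearsal, Vocals Rehearsal, Percussion Block, Chamber Rehearsal.
Percussion Tracking starts after Rhythm Take ends, so Rhythm Take has no further overlaps.
Woodwind Block starts exactly when Percussion Tracking ends (back-to-back, no overlap), so Percussion Tracking has no further overlaps.
Strings Rehearsal starts before Woodwind Block ends → Woodwind Block and Strings Rehearsal overlap.
Vocals Rehearsal starts after Woodwind Block ends, so Woodwind Block has no further overlaps.
Vocals Rehearsal starts after Strings Rehearsal ends, so Strings Rehearsal has no further overlaps.
Percussion Block starts before Vocals Rehearsal ends → Vocals Rehearsal and Percussion Block overlap.
Chamber Rehearsal starts after Vocals Rehearsal ends.
Chamber Rehearsal starts after Percussion Block ends.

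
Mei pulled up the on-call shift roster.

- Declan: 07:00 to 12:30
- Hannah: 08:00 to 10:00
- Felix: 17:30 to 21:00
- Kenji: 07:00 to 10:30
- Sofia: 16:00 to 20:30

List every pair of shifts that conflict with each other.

Declan & Hannah, Declan & Kenji, Felix & Sofia, Hannah & Kenji

Sorted by start: Kenji, Declan, Hannah, Sofia, Felix.
Declan starts before Kenji ends → Kenji and Declan overlap.
Hannah starts before Kenji ends → Kenji and Hannah overlap.
Sofia starts after Kenji ends, so Kenji has no further overlaps.
Hannah starts before Declan ends → Declan and Hannah overlap.
Sofia starts after Declan ends, so Declan has no further overlaps.
Sofia starts after Hannah ends, so Hannah has no further overlaps.
Felix starts before Sofia ends → Sofia and Felix overlap.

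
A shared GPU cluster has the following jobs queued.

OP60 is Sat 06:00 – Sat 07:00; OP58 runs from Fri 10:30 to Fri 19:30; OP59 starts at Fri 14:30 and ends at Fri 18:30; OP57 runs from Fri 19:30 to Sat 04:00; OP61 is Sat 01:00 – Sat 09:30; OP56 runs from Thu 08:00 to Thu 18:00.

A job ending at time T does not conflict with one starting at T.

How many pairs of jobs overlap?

Sorted by start: OP56, OP58, OP59, OP57, OP61, OP60.
OP58 starts after OP56 ends, so OP56 has no further overlaps.
OP59 starts before OP58 ends → OP58 and OP59 overlap.
OP57 starts exactly when OP58 ends (back-to-back, no overlap), so OP58 has no further overlaps.
OP57 starts after OP59 ends, so OP59 has no further overlaps.
OP61 starts before OP57 ends → OP57 and OP61 overlap.
OP60 starts after OP57 ends.
OP60 starts before OP61 ends → OP61 and OP60 overlap.
Overlapping pairs: OP57 & OP61, OP58 & OP59, OP60 & OP61 — 3 in total.

3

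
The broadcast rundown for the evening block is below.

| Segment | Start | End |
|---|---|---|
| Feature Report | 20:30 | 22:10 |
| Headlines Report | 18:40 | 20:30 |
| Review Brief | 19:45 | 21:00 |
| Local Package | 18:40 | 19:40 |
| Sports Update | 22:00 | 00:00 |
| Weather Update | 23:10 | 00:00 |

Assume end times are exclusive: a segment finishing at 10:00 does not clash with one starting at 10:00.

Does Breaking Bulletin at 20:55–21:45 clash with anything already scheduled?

Headlines Report: ends 20:30 at or before Breaking Bulletin starts 20:55 → clear.
Local Package: ends 19:40 at or before Breaking Bulletin starts 20:55 → clear.
Review Brief: starts 19:45 before Breaking Bulletin ends 21:45, and ends 21:00 after Breaking Bulletin starts 20:55 → overlap.
Feature Report: starts 20:30 before Breaking Bulletin ends 21:45, and ends 22:10 after Breaking Bulletin starts 20:55 → overlap.
Sports Update: starts 22:00 at or after Breaking Bulletin ends 21:45 → clear.
Weather Update: starts 23:10 at or after Breaking Bulletin ends 21:45 → clear.
Breaking Bulletin overlaps Feature Report, Review Brief.

Yes — it overlaps Feature Report, Review Brief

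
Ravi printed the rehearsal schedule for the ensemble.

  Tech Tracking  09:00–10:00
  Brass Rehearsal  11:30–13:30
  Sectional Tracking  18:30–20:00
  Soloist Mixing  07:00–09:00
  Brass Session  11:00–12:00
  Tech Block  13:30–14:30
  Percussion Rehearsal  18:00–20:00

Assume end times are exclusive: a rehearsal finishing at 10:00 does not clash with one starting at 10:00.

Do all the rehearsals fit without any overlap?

No

Sorted by start: Soloist Mixing, Tech Tracking, Brass Session, Brass Rehearsal, Tech Block, Percussion Rehearsal, Sectional Tracking.
Tech Tracking starts exactly when Soloist Mixing ends (back-to-back, no overlap); Soloist Mixing is clear from here.
Brass Session starts after Tech Tracking ends; Tech Tracking is clear from here.
Brass Rehearsal starts before Brass Session ends → Brass Session and Brass Rehearsal overlap.
That's a conflict, so the schedule is not conflict-free.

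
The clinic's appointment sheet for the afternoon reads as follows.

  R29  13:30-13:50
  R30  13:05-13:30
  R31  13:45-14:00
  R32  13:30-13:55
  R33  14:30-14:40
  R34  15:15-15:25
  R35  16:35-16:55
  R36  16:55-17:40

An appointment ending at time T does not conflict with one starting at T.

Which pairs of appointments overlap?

Sorted by start: R30, R29, R32, R31, R33, R34, R35, R36.
R29 starts exactly when R30 ends (back-to-back, no overlap), so R30 has no further overlaps.
R32 starts before R29 ends → R29 and R32 overlap.
R31 starts before R29 ends → R29 and R31 overlap.
R33 starts after R29 ends, so R29 has no further overlaps.
R31 starts before R32 ends → R32 and R31 overlap.
R33 starts after R32 ends, so R32 has no further overlaps.
R33 starts after R31 ends, so R31 has no further overlaps.
R34 starts after R33 ends, so R33 has no further overlaps.
R35 starts after R34 ends, so R34 has no further overlaps.
R36 starts exactly when R35 ends (back-to-back, no overlap).

R29 & R31, R29 & R32, R31 & R32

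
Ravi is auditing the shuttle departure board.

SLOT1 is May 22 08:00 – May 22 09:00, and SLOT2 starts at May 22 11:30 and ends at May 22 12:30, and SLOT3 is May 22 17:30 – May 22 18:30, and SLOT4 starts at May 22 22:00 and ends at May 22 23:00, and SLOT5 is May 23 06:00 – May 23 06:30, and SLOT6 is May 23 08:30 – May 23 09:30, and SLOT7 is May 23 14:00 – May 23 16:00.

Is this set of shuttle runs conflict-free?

Yes

Sorted by start: SLOT1, SLOT2, SLOT3, SLOT4, SLOT5, SLOT6, SLOT7.
SLOT2 starts after SLOT1 ends, so SLOT1 has no further overlaps.
SLOT3 starts after SLOT2 ends, so SLOT2 has no further overlaps.
SLOT4 starts after SLOT3 ends, so SLOT3 has no further overlaps.
SLOT5 starts after SLOT4 ends, so SLOT4 has no further overlaps.
SLOT6 starts after SLOT5 ends, so SLOT5 has no further overlaps.
SLOT7 starts after SLOT6 ends.
Every pair is clear; the schedule has no overlaps.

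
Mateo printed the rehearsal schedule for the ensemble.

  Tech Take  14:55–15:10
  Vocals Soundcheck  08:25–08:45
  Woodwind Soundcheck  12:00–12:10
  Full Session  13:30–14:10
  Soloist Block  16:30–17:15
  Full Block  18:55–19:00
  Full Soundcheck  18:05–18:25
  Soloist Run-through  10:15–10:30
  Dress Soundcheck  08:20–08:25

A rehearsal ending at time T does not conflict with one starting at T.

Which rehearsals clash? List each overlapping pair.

none

Sorted by start: Dress Soundcheck, Vocals Soundcheck, Soloist Run-through, Woodwind Soundcheck, Full Session, Tech Take, Soloist Block, Full Soundcheck, Full Block.
Vocals Soundcheck starts exactly when Dress Soundcheck ends (back-to-back, no overlap), so Dress Soundcheck has no further overlaps.
Soloist Run-through starts after Vocals Soundcheck ends, so Vocals Soundcheck has no further overlaps.
Woodwind Soundcheck starts after Soloist Run-through ends, so Soloist Run-through has no further overlaps.
Full Session starts after Woodwind Soundcheck ends, so Woodwind Soundcheck has no further overlaps.
Tech Take starts after Full Session ends, so Full Session has no further overlaps.
Soloist Block starts after Tech Take ends, so Tech Take has no further overlaps.
Full Soundcheck starts after Soloist Block ends, so Soloist Block has no further overlaps.
Full Block starts after Full Soundcheck ends.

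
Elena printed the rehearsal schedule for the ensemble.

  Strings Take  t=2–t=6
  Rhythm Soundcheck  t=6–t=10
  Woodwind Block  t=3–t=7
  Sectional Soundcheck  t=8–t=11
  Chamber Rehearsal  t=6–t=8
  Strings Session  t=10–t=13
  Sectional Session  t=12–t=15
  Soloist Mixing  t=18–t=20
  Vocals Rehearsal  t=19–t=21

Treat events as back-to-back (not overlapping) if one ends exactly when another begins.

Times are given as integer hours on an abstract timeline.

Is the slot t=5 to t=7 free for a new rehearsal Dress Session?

No — it overlaps Chamber Rehearsal, Rhythm Soundcheck, Strings Take, Woodwind Block

Strings Take: starts t=2 before Dress Session ends t=7, and ends t=6 after Dress Session starts t=5 → overlap.
Woodwind Block: starts t=3 before Dress Session ends t=7, and ends t=7 after Dress Session starts t=5 → overlap.
Rhythm Soundcheck: starts t=6 before Dress Session ends t=7, and ends t=10 after Dress Session starts t=5 → overlap.
Chamber Rehearsal: starts t=6 before Dress Session ends t=7, and ends t=8 after Dress Session starts t=5 → overlap.
Sectional Soundcheck: starts t=8 at or after Dress Session ends t=7 → clear.
Strings Session: starts t=10 at or after Dress Session ends t=7 → clear.
Sectional Session: starts t=12 at or after Dress Session ends t=7 → clear.
Soloist Mixing: starts t=18 at or after Dress Session ends t=7 → clear.
Vocals Rehearsal: starts t=19 at or after Dress Session ends t=7 → clear.
Dress Session overlaps Strings Take, Rhythm Soundcheck, Woodwind Block, Chamber Rehearsal.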